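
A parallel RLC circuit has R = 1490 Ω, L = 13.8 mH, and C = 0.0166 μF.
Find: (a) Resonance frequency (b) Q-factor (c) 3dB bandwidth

Step 1 — Resonance: ω₀ = 1/√(LC) = 1/√(0.0138·1.66e-08) = 6.607e+04 rad/s.
Step 2 — f₀ = ω₀/(2π) = 1.052e+04 Hz.
Step 3 — Parallel Q: Q = R/(ω₀L) = 1490/(6.607e+04·0.0138) = 1.634.
Step 4 — Bandwidth: Δω = ω₀/Q = 4.043e+04 rad/s; BW = Δω/(2π) = 6435 Hz.

(a) f₀ = 1.052e+04 Hz  (b) Q = 1.634  (c) BW = 6435 Hz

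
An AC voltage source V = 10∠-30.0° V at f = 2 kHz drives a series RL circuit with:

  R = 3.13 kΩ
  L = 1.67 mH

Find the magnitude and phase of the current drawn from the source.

Step 1 — Angular frequency: ω = 2π·f = 2π·2000 = 1.257e+04 rad/s.
Step 2 — Component impedances:
  R: Z = R = 3130 Ω
  L: Z = jωL = j·1.257e+04·0.00167 = 0 + j20.99 Ω
Step 3 — Series combination: Z_total = R + L = 3130 + j20.99 Ω = 3130∠0.4° Ω.
Step 4 — Source phasor: V = 10∠-30.0° V = 8.66 - j5 V.
Step 5 — Ohm's law: I = V / Z_total = (8.66 - j5) / (3130 + j20.99) = 0.002756 - j0.001616 A.
Step 6 — Convert to polar: |I| = 0.003195 A, ∠I = -30.4°.

I = 0.003195∠-30.4° A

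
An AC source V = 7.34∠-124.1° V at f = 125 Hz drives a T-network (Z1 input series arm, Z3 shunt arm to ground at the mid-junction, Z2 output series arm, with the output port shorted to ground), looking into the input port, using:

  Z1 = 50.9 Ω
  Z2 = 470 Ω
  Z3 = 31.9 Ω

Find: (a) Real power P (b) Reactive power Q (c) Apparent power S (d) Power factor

Step 1 — Angular frequency: ω = 2π·f = 2π·125 = 785.4 rad/s.
Step 2 — Component impedances:
  Z1: Z = R = 50.9 Ω
  Z2: Z = R = 470 Ω
  Z3: Z = R = 31.9 Ω
Step 3 — With the output port shorted to ground, the output series arm Z2 runs from the junction to ground; the shunt arm Z3 also runs from the junction to ground. They appear in parallel: Z3 || Z2 = 29.87 Ω.
Step 4 — Series with input arm Z1: Z_in = Z1 + (Z3 || Z2) = 80.77 Ω = 80.77∠0.0° Ω.
Step 5 — Source phasor: V = 7.34∠-124.1° V = -4.115 - j6.078 V.
Step 6 — Current: I = V / Z = -0.05095 - j0.07525 A = 0.09087∠-124.1° A.
Step 7 — Complex power: S = V·I* = 0.667 VA.
Step 8 — Real power: P = Re(S) = 0.667 W.
Step 9 — Reactive power: Q = Im(S) = 0 VAR.
Step 10 — Apparent power: |S| = 0.667 VA.
Step 11 — Power factor: PF = P/|S| = 1 (unity).

(a) P = 0.667 W  (b) Q = 0 VAR  (c) S = 0.667 VA  (d) PF = 1 (unity)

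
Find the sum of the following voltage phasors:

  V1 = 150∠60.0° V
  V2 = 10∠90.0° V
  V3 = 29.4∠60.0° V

Step 1 — Convert each phasor to rectangular form:
  V1 = 150·(cos(60.0°) + j·sin(60.0°)) = 75 + j129.9 V
  V2 = 10·(cos(90.0°) + j·sin(90.0°)) = 0 + j10 V
  V3 = 29.4·(cos(60.0°) + j·sin(60.0°)) = 14.7 + j25.46 V
Step 2 — Sum components: V_total = 89.7 + j165.4 V.
Step 3 — Convert to polar: |V_total| = 188.1 V, ∠V_total = 61.5°.

V_total = 188.1∠61.5° V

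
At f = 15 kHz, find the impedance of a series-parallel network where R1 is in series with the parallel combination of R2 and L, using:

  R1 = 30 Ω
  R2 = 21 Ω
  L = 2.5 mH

Step 1 — Angular frequency: ω = 2π·f = 2π·1.5e+04 = 9.425e+04 rad/s.
Step 2 — Component impedances:
  R1: Z = R = 30 Ω
  R2: Z = R = 21 Ω
  L: Z = jωL = j·9.425e+04·0.0025 = 0 + j235.6 Ω
Step 3 — Parallel branch: R2 || L = 1/(1/R2 + 1/L) = 20.83 + j1.857 Ω.
Step 4 — Series with R1: Z_total = R1 + (R2 || L) = 50.83 + j1.857 Ω = 50.87∠2.1° Ω.

Z = 50.83 + j1.857 Ω = 50.87∠2.1° Ω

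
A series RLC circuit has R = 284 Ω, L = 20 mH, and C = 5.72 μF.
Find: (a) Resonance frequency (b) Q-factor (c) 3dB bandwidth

Step 1 — Resonance condition Im(Z)=0 gives ω₀ = 1/√(LC).
Step 2 — ω₀ = 1/√(0.02·5.72e-06) = 2957 rad/s.
Step 3 — f₀ = ω₀/(2π) = 470.6 Hz.
Step 4 — Series Q: Q = ω₀L/R = 2957·0.02/284 = 0.2082.
Step 5 — 3dB bandwidth: Δω = ω₀/Q = 1.42e+04 rad/s; BW = Δω/(2π) = 2260 Hz.

(a) f₀ = 470.6 Hz  (b) Q = 0.2082  (c) BW = 2260 Hz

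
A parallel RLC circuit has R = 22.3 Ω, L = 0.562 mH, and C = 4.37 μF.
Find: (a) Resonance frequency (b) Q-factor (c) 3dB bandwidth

Step 1 — Resonance: ω₀ = 1/√(LC) = 1/√(0.000562·4.37e-06) = 2.018e+04 rad/s.
Step 2 — f₀ = ω₀/(2π) = 3212 Hz.
Step 3 — Parallel Q: Q = R/(ω₀L) = 22.3/(2.018e+04·0.000562) = 1.966.
Step 4 — Bandwidth: Δω = ω₀/Q = 1.026e+04 rad/s; BW = Δω/(2π) = 1633 Hz.

(a) f₀ = 3212 Hz  (b) Q = 1.966  (c) BW = 1633 Hz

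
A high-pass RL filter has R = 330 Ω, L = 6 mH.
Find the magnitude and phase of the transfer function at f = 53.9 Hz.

Step 1 — Angular frequency: ω = 2π·53.9 = 338.7 rad/s.
Step 2 — Transfer function: H(jω) = jωL/(R + jωL).
Step 3 — Numerator jωL = j·2.032; denominator R + jωL = 330 + j2.032.
Step 4 — H = 3.791e-05 + j0.006157.
Step 5 — Magnitude: |H| = 0.006157 (-44.2 dB); phase: φ = 89.6°.

|H| = 0.006157 (-44.2 dB), φ = 89.6°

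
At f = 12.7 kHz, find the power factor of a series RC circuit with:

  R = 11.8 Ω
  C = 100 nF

Step 1 — Angular frequency: ω = 2π·f = 2π·1.27e+04 = 7.98e+04 rad/s.
Step 2 — Component impedances:
  R: Z = R = 11.8 Ω
  C: Z = 1/(jωC) = -j/(ω·C) = 0 - j125.3 Ω
Step 3 — Series combination: Z_total = R + C = 11.8 - j125.3 Ω = 125.9∠-84.6° Ω.
Step 4 — Power factor: PF = cos(φ) = Re(Z)/|Z| = 11.8/125.87 = 0.09375.
Step 5 — Type: Im(Z) = -125.3 ⇒ leading (phase φ = -84.6°).

PF = 0.09375 (leading, φ = -84.6°)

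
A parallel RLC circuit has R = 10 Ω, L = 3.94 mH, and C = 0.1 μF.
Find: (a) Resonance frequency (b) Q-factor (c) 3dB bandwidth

Step 1 — Resonance: ω₀ = 1/√(LC) = 1/√(0.00394·1e-07) = 5.038e+04 rad/s.
Step 2 — f₀ = ω₀/(2π) = 8018 Hz.
Step 3 — Parallel Q: Q = R/(ω₀L) = 10/(5.038e+04·0.00394) = 0.05038.
Step 4 — Bandwidth: Δω = ω₀/Q = 1e+06 rad/s; BW = Δω/(2π) = 1.592e+05 Hz.

(a) f₀ = 8018 Hz  (b) Q = 0.05038  (c) BW = 1.592e+05 Hz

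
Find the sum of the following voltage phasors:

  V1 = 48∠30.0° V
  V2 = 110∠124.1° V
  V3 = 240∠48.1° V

Step 1 — Convert each phasor to rectangular form:
  V1 = 48·(cos(30.0°) + j·sin(30.0°)) = 41.57 + j24 V
  V2 = 110·(cos(124.1°) + j·sin(124.1°)) = -61.67 + j91.09 V
  V3 = 240·(cos(48.1°) + j·sin(48.1°)) = 160.3 + j178.6 V
Step 2 — Sum components: V_total = 140.2 + j293.7 V.
Step 3 — Convert to polar: |V_total| = 325.5 V, ∠V_total = 64.5°.

V_total = 325.5∠64.5° V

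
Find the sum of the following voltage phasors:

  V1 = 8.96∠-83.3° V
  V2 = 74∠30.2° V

Step 1 — Convert each phasor to rectangular form:
  V1 = 8.96·(cos(-83.3°) + j·sin(-83.3°)) = 1.045 - j8.899 V
  V2 = 74·(cos(30.2°) + j·sin(30.2°)) = 63.96 + j37.22 V
Step 2 — Sum components: V_total = 65 + j28.32 V.
Step 3 — Convert to polar: |V_total| = 70.9 V, ∠V_total = 23.5°.

V_total = 70.9∠23.5° V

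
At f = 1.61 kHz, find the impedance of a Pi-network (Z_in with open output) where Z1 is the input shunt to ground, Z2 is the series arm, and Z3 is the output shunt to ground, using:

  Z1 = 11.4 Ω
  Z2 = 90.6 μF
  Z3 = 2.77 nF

Step 1 — Angular frequency: ω = 2π·f = 2π·1610 = 1.012e+04 rad/s.
Step 2 — Component impedances:
  Z1: Z = R = 11.4 Ω
  Z2: Z = 1/(jωC) = -j/(ω·C) = 0 - j1.091 Ω
  Z3: Z = 1/(jωC) = -j/(ω·C) = 0 - j3.569e+04 Ω
Step 3 — With open output, the series arm Z2 and the output shunt Z3 appear in series to ground: Z2 + Z3 = 0 - j3.569e+04 Ω.
Step 4 — Parallel with input shunt Z1: Z_in = Z1 || (Z2 + Z3) = 11.4 - j0.003642 Ω = 11.4∠-0.0° Ω.

Z = 11.4 - j0.003642 Ω = 11.4∠-0.0° Ω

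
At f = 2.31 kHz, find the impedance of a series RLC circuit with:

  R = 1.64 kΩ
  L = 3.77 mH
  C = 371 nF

Step 1 — Angular frequency: ω = 2π·f = 2π·2310 = 1.451e+04 rad/s.
Step 2 — Component impedances:
  R: Z = R = 1640 Ω
  L: Z = jωL = j·1.451e+04·0.00377 = 0 + j54.72 Ω
  C: Z = 1/(jωC) = -j/(ω·C) = 0 - j185.7 Ω
Step 3 — Series combination: Z_total = R + L + C = 1640 - j131 Ω = 1645∠-4.6° Ω.

Z = 1640 - j131 Ω = 1645∠-4.6° Ω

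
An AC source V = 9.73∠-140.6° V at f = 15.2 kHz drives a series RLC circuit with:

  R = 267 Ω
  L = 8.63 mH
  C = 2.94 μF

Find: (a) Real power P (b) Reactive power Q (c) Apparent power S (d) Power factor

Step 1 — Angular frequency: ω = 2π·f = 2π·1.52e+04 = 9.55e+04 rad/s.
Step 2 — Component impedances:
  R: Z = R = 267 Ω
  L: Z = jωL = j·9.55e+04·0.00863 = 0 + j824.2 Ω
  C: Z = 1/(jωC) = -j/(ω·C) = 0 - j3.561 Ω
Step 3 — Series combination: Z_total = R + L + C = 267 + j820.6 Ω = 863∠72.0° Ω.
Step 4 — Source phasor: V = 9.73∠-140.6° V = -7.519 - j6.176 V.
Step 5 — Current: I = V / Z = -0.009501 + j0.006071 A = 0.01127∠147.4° A.
Step 6 — Complex power: S = V·I* = 0.03394 + j0.1043 VA.
Step 7 — Real power: P = Re(S) = 0.03394 W.
Step 8 — Reactive power: Q = Im(S) = 0.1043 VAR.
Step 9 — Apparent power: |S| = 0.1097 VA.
Step 10 — Power factor: PF = P/|S| = 0.3094 (lagging).

(a) P = 0.03394 W  (b) Q = 0.1043 VAR  (c) S = 0.1097 VA  (d) PF = 0.3094 (lagging)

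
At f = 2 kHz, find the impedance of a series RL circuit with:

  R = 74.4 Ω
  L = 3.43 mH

Step 1 — Angular frequency: ω = 2π·f = 2π·2000 = 1.257e+04 rad/s.
Step 2 — Component impedances:
  R: Z = R = 74.4 Ω
  L: Z = jωL = j·1.257e+04·0.00343 = 0 + j43.1 Ω
Step 3 — Series combination: Z_total = R + L = 74.4 + j43.1 Ω = 85.98∠30.1° Ω.

Z = 74.4 + j43.1 Ω = 85.98∠30.1° Ω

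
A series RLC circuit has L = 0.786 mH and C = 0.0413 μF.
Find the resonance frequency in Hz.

Step 1 — Resonance condition Im(Z)=0 gives ω₀ = 1/√(LC).
Step 2 — ω₀ = 1/√(0.000786·4.13e-08) = 1.755e+05 rad/s.
Step 3 — f₀ = ω₀/(2π) = 2.793e+04 Hz.

f₀ = 2.793e+04 Hz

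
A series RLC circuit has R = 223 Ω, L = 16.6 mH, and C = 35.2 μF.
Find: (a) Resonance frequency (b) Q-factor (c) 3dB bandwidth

Step 1 — Resonance: ω₀ = 1/√(LC) = 1/√(0.0166·3.52e-05) = 1308 rad/s.
Step 2 — f₀ = ω₀/(2π) = 208.2 Hz.
Step 3 — Series Q: Q = ω₀L/R = 1308·0.0166/223 = 0.09738.
Step 4 — Bandwidth: Δω = ω₀/Q = 1.343e+04 rad/s; BW = Δω/(2π) = 2138 Hz.

(a) f₀ = 208.2 Hz  (b) Q = 0.09738  (c) BW = 2138 Hz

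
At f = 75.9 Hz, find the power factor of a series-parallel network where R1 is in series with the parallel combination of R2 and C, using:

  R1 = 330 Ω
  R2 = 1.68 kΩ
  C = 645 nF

Step 1 — Angular frequency: ω = 2π·f = 2π·75.9 = 476.9 rad/s.
Step 2 — Component impedances:
  R1: Z = R = 330 Ω
  R2: Z = R = 1680 Ω
  C: Z = 1/(jωC) = -j/(ω·C) = 0 - j3251 Ω
Step 3 — Parallel branch: R2 || C = 1/(1/R2 + 1/C) = 1326 - j685.2 Ω.
Step 4 — Series with R1: Z_total = R1 + (R2 || C) = 1656 - j685.2 Ω = 1792∠-22.5° Ω.
Step 5 — Power factor: PF = cos(φ) = Re(Z)/|Z| = 1655.9/1792.1 = 0.924.
Step 6 — Type: Im(Z) = -685.2 ⇒ leading (phase φ = -22.5°).

PF = 0.924 (leading, φ = -22.5°)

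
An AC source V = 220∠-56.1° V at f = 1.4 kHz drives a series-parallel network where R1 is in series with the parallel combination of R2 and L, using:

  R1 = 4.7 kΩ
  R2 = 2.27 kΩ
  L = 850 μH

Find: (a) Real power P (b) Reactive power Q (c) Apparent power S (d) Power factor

Step 1 — Angular frequency: ω = 2π·f = 2π·1400 = 8796 rad/s.
Step 2 — Component impedances:
  R1: Z = R = 4700 Ω
  R2: Z = R = 2270 Ω
  L: Z = jωL = j·8796·0.00085 = 0 + j7.477 Ω
Step 3 — Parallel branch: R2 || L = 1/(1/R2 + 1/L) = 0.02463 + j7.477 Ω.
Step 4 — Series with R1: Z_total = R1 + (R2 || L) = 4700 + j7.477 Ω = 4700∠0.1° Ω.
Step 5 — Source phasor: V = 220∠-56.1° V = 122.7 - j182.6 V.
Step 6 — Current: I = V / Z = 0.02605 - j0.03889 A = 0.04681∠-56.2° A.
Step 7 — Complex power: S = V·I* = 10.3 + j0.01638 VA.
Step 8 — Real power: P = Re(S) = 10.3 W.
Step 9 — Reactive power: Q = Im(S) = 0.01638 VAR.
Step 10 — Apparent power: |S| = 10.3 VA.
Step 11 — Power factor: PF = P/|S| = 1 (lagging).

(a) P = 10.3 W  (b) Q = 0.01638 VAR  (c) S = 10.3 VA  (d) PF = 1 (lagging)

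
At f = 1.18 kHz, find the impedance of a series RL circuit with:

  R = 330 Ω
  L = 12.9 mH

Step 1 — Angular frequency: ω = 2π·f = 2π·1180 = 7414 rad/s.
Step 2 — Component impedances:
  R: Z = R = 330 Ω
  L: Z = jωL = j·7414·0.0129 = 0 + j95.64 Ω
Step 3 — Series combination: Z_total = R + L = 330 + j95.64 Ω = 343.6∠16.2° Ω.

Z = 330 + j95.64 Ω = 343.6∠16.2° Ω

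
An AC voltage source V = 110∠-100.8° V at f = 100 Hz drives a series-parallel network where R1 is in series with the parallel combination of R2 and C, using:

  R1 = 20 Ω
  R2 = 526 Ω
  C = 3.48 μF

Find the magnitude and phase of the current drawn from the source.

Step 1 — Angular frequency: ω = 2π·f = 2π·100 = 628.3 rad/s.
Step 2 — Component impedances:
  R1: Z = R = 20 Ω
  R2: Z = R = 526 Ω
  C: Z = 1/(jωC) = -j/(ω·C) = 0 - j457.3 Ω
Step 3 — Parallel branch: R2 || C = 1/(1/R2 + 1/C) = 226.5 - j260.4 Ω.
Step 4 — Series with R1: Z_total = R1 + (R2 || C) = 246.5 - j260.4 Ω = 358.6∠-46.6° Ω.
Step 5 — Source phasor: V = 110∠-100.8° V = -20.61 - j108.1 V.
Step 6 — Ohm's law: I = V / Z_total = (-20.61 - j108.1) / (246.5 - j260.4) = 0.1794 - j0.2489 A.
Step 7 — Convert to polar: |I| = 0.3068 A, ∠I = -54.2°.

I = 0.3068∠-54.2° A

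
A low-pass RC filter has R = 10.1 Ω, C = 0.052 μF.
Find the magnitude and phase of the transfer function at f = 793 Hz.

Step 1 — Angular frequency: ω = 2π·793 = 4983 rad/s.
Step 2 — Transfer function: H(jω) = 1/(1 + jωRC).
Step 3 — Denominator: 1 + jωRC = 1 + j·4983·10.1·5.2e-08 = 1 + j0.002617.
Step 4 — H = 1 - j0.002617.
Step 5 — Magnitude: |H| = 1 (-0.0 dB); phase: φ = -0.1°.

|H| = 1 (-0.0 dB), φ = -0.1°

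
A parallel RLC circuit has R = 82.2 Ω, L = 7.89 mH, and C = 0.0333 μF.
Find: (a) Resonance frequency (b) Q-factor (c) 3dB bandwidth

Step 1 — Resonance: ω₀ = 1/√(LC) = 1/√(0.00789·3.33e-08) = 6.169e+04 rad/s.
Step 2 — f₀ = ω₀/(2π) = 9819 Hz.
Step 3 — Parallel Q: Q = R/(ω₀L) = 82.2/(6.169e+04·0.00789) = 0.1689.
Step 4 — Bandwidth: Δω = ω₀/Q = 3.653e+05 rad/s; BW = Δω/(2π) = 5.814e+04 Hz.

(a) f₀ = 9819 Hz  (b) Q = 0.1689  (c) BW = 5.814e+04 Hz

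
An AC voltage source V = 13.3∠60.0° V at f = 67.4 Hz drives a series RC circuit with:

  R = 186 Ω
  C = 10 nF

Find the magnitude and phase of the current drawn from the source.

Step 1 — Angular frequency: ω = 2π·f = 2π·67.4 = 423.5 rad/s.
Step 2 — Component impedances:
  R: Z = R = 186 Ω
  C: Z = 1/(jωC) = -j/(ω·C) = 0 - j2.361e+05 Ω
Step 3 — Series combination: Z_total = R + C = 186 - j2.361e+05 Ω = 2.361e+05∠-90.0° Ω.
Step 4 — Source phasor: V = 13.3∠60.0° V = 6.65 + j11.52 V.
Step 5 — Ohm's law: I = V / Z_total = (6.65 + j11.52) / (186 - j2.361e+05) = -4.876e-05 + j2.82e-05 A.
Step 6 — Convert to polar: |I| = 5.632e-05 A, ∠I = 150.0°.

I = 5.632e-05∠150.0° A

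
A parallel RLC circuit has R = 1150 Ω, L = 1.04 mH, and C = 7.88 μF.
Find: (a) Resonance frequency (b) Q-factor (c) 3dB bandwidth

Step 1 — Resonance: ω₀ = 1/√(LC) = 1/√(0.00104·7.88e-06) = 1.105e+04 rad/s.
Step 2 — f₀ = ω₀/(2π) = 1758 Hz.
Step 3 — Parallel Q: Q = R/(ω₀L) = 1150/(1.105e+04·0.00104) = 100.1.
Step 4 — Bandwidth: Δω = ω₀/Q = 110.4 rad/s; BW = Δω/(2π) = 17.56 Hz.

(a) f₀ = 1758 Hz  (b) Q = 100.1  (c) BW = 17.56 Hz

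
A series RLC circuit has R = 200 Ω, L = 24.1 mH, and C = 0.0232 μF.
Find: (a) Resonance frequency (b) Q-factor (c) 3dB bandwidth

Step 1 — Resonance condition Im(Z)=0 gives ω₀ = 1/√(LC).
Step 2 — ω₀ = 1/√(0.0241·2.32e-08) = 4.229e+04 rad/s.
Step 3 — f₀ = ω₀/(2π) = 6731 Hz.
Step 4 — Series Q: Q = ω₀L/R = 4.229e+04·0.0241/200 = 5.096.
Step 5 — 3dB bandwidth: Δω = ω₀/Q = 8299 rad/s; BW = Δω/(2π) = 1321 Hz.

(a) f₀ = 6731 Hz  (b) Q = 5.096  (c) BW = 1321 Hz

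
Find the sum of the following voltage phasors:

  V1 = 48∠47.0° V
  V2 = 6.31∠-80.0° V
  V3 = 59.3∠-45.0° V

Step 1 — Convert each phasor to rectangular form:
  V1 = 48·(cos(47.0°) + j·sin(47.0°)) = 32.74 + j35.1 V
  V2 = 6.31·(cos(-80.0°) + j·sin(-80.0°)) = 1.096 - j6.214 V
  V3 = 59.3·(cos(-45.0°) + j·sin(-45.0°)) = 41.93 - j41.93 V
Step 2 — Sum components: V_total = 75.76 - j13.04 V.
Step 3 — Convert to polar: |V_total| = 76.88 V, ∠V_total = -9.8°.

V_total = 76.88∠-9.8° V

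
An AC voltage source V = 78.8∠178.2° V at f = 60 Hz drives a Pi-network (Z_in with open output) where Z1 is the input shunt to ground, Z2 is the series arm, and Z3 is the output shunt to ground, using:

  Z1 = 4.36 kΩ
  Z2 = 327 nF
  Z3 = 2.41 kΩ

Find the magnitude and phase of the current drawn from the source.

Step 1 — Angular frequency: ω = 2π·f = 2π·60 = 377 rad/s.
Step 2 — Component impedances:
  Z1: Z = R = 4360 Ω
  Z2: Z = 1/(jωC) = -j/(ω·C) = 0 - j8112 Ω
  Z3: Z = R = 2410 Ω
Step 3 — With open output, the series arm Z2 and the output shunt Z3 appear in series to ground: Z2 + Z3 = 2410 - j8112 Ω.
Step 4 — Parallel with input shunt Z1: Z_in = Z1 || (Z2 + Z3) = 3207 - j1381 Ω = 3492∠-23.3° Ω.
Step 5 — Source phasor: V = 78.8∠178.2° V = -78.76 + j2.475 V.
Step 6 — Ohm's law: I = V / Z_total = (-78.76 + j2.475) / (3207 - j1381) = -0.021 - j0.008271 A.
Step 7 — Convert to polar: |I| = 0.02257 A, ∠I = -158.5°.

I = 0.02257∠-158.5° A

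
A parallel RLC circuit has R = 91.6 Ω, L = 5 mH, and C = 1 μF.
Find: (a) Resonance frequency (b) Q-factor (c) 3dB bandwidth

Step 1 — Resonance: ω₀ = 1/√(LC) = 1/√(0.005·1e-06) = 1.414e+04 rad/s.
Step 2 — f₀ = ω₀/(2π) = 2251 Hz.
Step 3 — Parallel Q: Q = R/(ω₀L) = 91.6/(1.414e+04·0.005) = 1.295.
Step 4 — Bandwidth: Δω = ω₀/Q = 1.092e+04 rad/s; BW = Δω/(2π) = 1737 Hz.

(a) f₀ = 2251 Hz  (b) Q = 1.295  (c) BW = 1737 Hz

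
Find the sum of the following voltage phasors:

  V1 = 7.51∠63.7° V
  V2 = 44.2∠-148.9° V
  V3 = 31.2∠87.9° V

Step 1 — Convert each phasor to rectangular form:
  V1 = 7.51·(cos(63.7°) + j·sin(63.7°)) = 3.327 + j6.733 V
  V2 = 44.2·(cos(-148.9°) + j·sin(-148.9°)) = -37.85 - j22.83 V
  V3 = 31.2·(cos(87.9°) + j·sin(87.9°)) = 1.143 + j31.18 V
Step 2 — Sum components: V_total = -33.38 + j15.08 V.
Step 3 — Convert to polar: |V_total| = 36.63 V, ∠V_total = 155.7°.

V_total = 36.63∠155.7° V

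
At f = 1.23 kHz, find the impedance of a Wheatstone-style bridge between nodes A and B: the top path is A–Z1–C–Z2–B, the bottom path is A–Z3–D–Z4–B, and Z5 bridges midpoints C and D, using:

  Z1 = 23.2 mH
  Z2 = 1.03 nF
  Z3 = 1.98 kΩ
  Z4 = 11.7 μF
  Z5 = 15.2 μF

Step 1 — Angular frequency: ω = 2π·f = 2π·1230 = 7728 rad/s.
Step 2 — Component impedances:
  Z1: Z = jωL = j·7728·0.0232 = 0 + j179.3 Ω
  Z2: Z = 1/(jωC) = -j/(ω·C) = 0 - j1.256e+05 Ω
  Z3: Z = R = 1980 Ω
  Z4: Z = 1/(jωC) = -j/(ω·C) = 0 - j11.06 Ω
  Z5: Z = 1/(jωC) = -j/(ω·C) = 0 - j8.513 Ω
Step 3 — Bridge requires nodal analysis (the Z5 bridge couples midpoints C and D, so the two paths cannot be reduced to a simple series/parallel combination). Setting node B to ground and injecting 1 A at node A, the 3-node admittance system at A, C, D solves to V_A = Z_AB = 14.62 + j158.5 Ω = 159.1∠84.7° Ω.

Z = 14.62 + j158.5 Ω = 159.1∠84.7° Ω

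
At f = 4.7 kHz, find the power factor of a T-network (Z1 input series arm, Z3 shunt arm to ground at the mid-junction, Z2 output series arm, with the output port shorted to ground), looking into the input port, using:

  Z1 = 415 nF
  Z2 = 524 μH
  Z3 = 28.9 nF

Step 1 — Angular frequency: ω = 2π·f = 2π·4700 = 2.953e+04 rad/s.
Step 2 — Component impedances:
  Z1: Z = 1/(jωC) = -j/(ω·C) = 0 - j81.6 Ω
  Z2: Z = jωL = j·2.953e+04·0.000524 = 0 + j15.47 Ω
  Z3: Z = 1/(jωC) = -j/(ω·C) = 0 - j1172 Ω
Step 3 — With the output port shorted to ground, the output series arm Z2 runs from the junction to ground; the shunt arm Z3 also runs from the junction to ground. They appear in parallel: Z3 || Z2 = 0 + j15.68 Ω.
Step 4 — Series with input arm Z1: Z_in = Z1 + (Z3 || Z2) = 0 - j65.92 Ω = 65.92∠-90.0° Ω.
Step 5 — Power factor: PF = cos(φ) = Re(Z)/|Z| = 0/65.92 = 0.
Step 6 — Type: Im(Z) = -65.92 ⇒ leading (phase φ = -90.0°).

PF = 0 (leading, φ = -90.0°)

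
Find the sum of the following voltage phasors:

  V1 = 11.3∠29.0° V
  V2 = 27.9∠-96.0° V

Step 1 — Convert each phasor to rectangular form:
  V1 = 11.3·(cos(29.0°) + j·sin(29.0°)) = 9.883 + j5.478 V
  V2 = 27.9·(cos(-96.0°) + j·sin(-96.0°)) = -2.916 - j27.75 V
Step 2 — Sum components: V_total = 6.967 - j22.27 V.
Step 3 — Convert to polar: |V_total| = 23.33 V, ∠V_total = -72.6°.

V_total = 23.33∠-72.6° V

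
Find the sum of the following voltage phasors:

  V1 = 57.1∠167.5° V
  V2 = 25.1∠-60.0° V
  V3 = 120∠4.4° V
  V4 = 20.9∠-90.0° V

Step 1 — Convert each phasor to rectangular form:
  V1 = 57.1·(cos(167.5°) + j·sin(167.5°)) = -55.75 + j12.36 V
  V2 = 25.1·(cos(-60.0°) + j·sin(-60.0°)) = 12.55 - j21.74 V
  V3 = 120·(cos(4.4°) + j·sin(4.4°)) = 119.6 + j9.206 V
  V4 = 20.9·(cos(-90.0°) + j·sin(-90.0°)) = 0 - j20.9 V
Step 2 — Sum components: V_total = 76.45 - j21.07 V.
Step 3 — Convert to polar: |V_total| = 79.3 V, ∠V_total = -15.4°.

V_total = 79.3∠-15.4° V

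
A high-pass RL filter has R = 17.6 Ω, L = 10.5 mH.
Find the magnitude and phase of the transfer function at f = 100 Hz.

Step 1 — Angular frequency: ω = 2π·100 = 628.3 rad/s.
Step 2 — Transfer function: H(jω) = jωL/(R + jωL).
Step 3 — Numerator jωL = j·6.597; denominator R + jωL = 17.6 + j6.597.
Step 4 — H = 0.1232 + j0.3287.
Step 5 — Magnitude: |H| = 0.351 (-9.1 dB); phase: φ = 69.5°.

|H| = 0.351 (-9.1 dB), φ = 69.5°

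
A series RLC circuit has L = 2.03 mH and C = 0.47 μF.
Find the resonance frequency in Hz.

Step 1 — Resonance condition Im(Z)=0 gives ω₀ = 1/√(LC).
Step 2 — ω₀ = 1/√(0.00203·4.7e-07) = 3.237e+04 rad/s.
Step 3 — f₀ = ω₀/(2π) = 5153 Hz.

f₀ = 5153 Hz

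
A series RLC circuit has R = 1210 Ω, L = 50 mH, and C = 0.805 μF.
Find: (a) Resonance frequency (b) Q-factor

Step 1 — Resonance condition Im(Z)=0 gives ω₀ = 1/√(LC).
Step 2 — ω₀ = 1/√(0.05·8.05e-07) = 4984 rad/s.
Step 3 — f₀ = ω₀/(2π) = 793.3 Hz.
Step 4 — Series Q: Q = ω₀L/R = 4984·0.05/1210 = 0.206.

(a) f₀ = 793.3 Hz  (b) Q = 0.206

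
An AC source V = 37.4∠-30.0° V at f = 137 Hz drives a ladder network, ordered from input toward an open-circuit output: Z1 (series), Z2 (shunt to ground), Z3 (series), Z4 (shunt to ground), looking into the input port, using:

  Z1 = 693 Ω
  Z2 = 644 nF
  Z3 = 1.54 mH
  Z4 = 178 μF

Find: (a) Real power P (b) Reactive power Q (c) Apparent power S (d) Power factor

Step 1 — Angular frequency: ω = 2π·f = 2π·137 = 860.8 rad/s.
Step 2 — Component impedances:
  Z1: Z = R = 693 Ω
  Z2: Z = 1/(jωC) = -j/(ω·C) = 0 - j1804 Ω
  Z3: Z = jωL = j·860.8·0.00154 = 0 + j1.326 Ω
  Z4: Z = 1/(jωC) = -j/(ω·C) = 0 - j6.526 Ω
Step 3 — Ladder network (open output): work backward from the far end, alternating series and parallel combinations. Z_in = 693 - j5.186 Ω = 693∠-0.4° Ω.
Step 4 — Source phasor: V = 37.4∠-30.0° V = 32.39 - j18.7 V.
Step 5 — Current: I = V / Z = 0.04694 - j0.02663 A = 0.05397∠-29.6° A.
Step 6 — Complex power: S = V·I* = 2.018 - j0.0151 VA.
Step 7 — Real power: P = Re(S) = 2.018 W.
Step 8 — Reactive power: Q = Im(S) = -0.0151 VAR.
Step 9 — Apparent power: |S| = 2.018 VA.
Step 10 — Power factor: PF = P/|S| = 1 (leading).

(a) P = 2.018 W  (b) Q = -0.0151 VAR  (c) S = 2.018 VA  (d) PF = 1 (leading)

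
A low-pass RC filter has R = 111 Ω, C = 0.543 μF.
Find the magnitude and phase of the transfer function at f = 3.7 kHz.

Step 1 — Angular frequency: ω = 2π·3700 = 2.325e+04 rad/s.
Step 2 — Transfer function: H(jω) = 1/(1 + jωRC).
Step 3 — Denominator: 1 + jωRC = 1 + j·2.325e+04·111·5.43e-07 = 1 + j1.401.
Step 4 — H = 0.3375 - j0.4728.
Step 5 — Magnitude: |H| = 0.5809 (-4.7 dB); phase: φ = -54.5°.

|H| = 0.5809 (-4.7 dB), φ = -54.5°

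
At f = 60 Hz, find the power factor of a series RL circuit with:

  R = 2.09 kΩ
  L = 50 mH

Step 1 — Angular frequency: ω = 2π·f = 2π·60 = 377 rad/s.
Step 2 — Component impedances:
  R: Z = R = 2090 Ω
  L: Z = jωL = j·377·0.05 = 0 + j18.85 Ω
Step 3 — Series combination: Z_total = R + L = 2090 + j18.85 Ω = 2090∠0.5° Ω.
Step 4 — Power factor: PF = cos(φ) = Re(Z)/|Z| = 2090/2090 = 1.
Step 5 — Type: Im(Z) = 18.85 ⇒ lagging (phase φ = 0.5°).

PF = 1 (lagging, φ = 0.5°)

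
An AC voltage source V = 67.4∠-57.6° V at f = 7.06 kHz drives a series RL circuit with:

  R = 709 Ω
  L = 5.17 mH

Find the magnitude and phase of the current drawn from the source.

Step 1 — Angular frequency: ω = 2π·f = 2π·7060 = 4.436e+04 rad/s.
Step 2 — Component impedances:
  R: Z = R = 709 Ω
  L: Z = jωL = j·4.436e+04·0.00517 = 0 + j229.3 Ω
Step 3 — Series combination: Z_total = R + L = 709 + j229.3 Ω = 745.2∠17.9° Ω.
Step 4 — Source phasor: V = 67.4∠-57.6° V = 36.11 - j56.91 V.
Step 5 — Ohm's law: I = V / Z_total = (36.11 - j56.91) / (709 + j229.3) = 0.02261 - j0.08758 A.
Step 6 — Convert to polar: |I| = 0.09045 A, ∠I = -75.5°.

I = 0.09045∠-75.5° A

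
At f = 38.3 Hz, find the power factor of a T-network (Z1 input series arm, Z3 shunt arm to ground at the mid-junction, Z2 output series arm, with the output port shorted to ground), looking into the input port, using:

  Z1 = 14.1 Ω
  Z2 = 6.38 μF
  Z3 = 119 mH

Step 1 — Angular frequency: ω = 2π·f = 2π·38.3 = 240.6 rad/s.
Step 2 — Component impedances:
  Z1: Z = R = 14.1 Ω
  Z2: Z = 1/(jωC) = -j/(ω·C) = 0 - j651.3 Ω
  Z3: Z = jωL = j·240.6·0.119 = 0 + j28.64 Ω
Step 3 — With the output port shorted to ground, the output series arm Z2 runs from the junction to ground; the shunt arm Z3 also runs from the junction to ground. They appear in parallel: Z3 || Z2 = 0 + j29.95 Ω.
Step 4 — Series with input arm Z1: Z_in = Z1 + (Z3 || Z2) = 14.1 + j29.95 Ω = 33.11∠64.8° Ω.
Step 5 — Power factor: PF = cos(φ) = Re(Z)/|Z| = 14.1/33.11 = 0.4259.
Step 6 — Type: Im(Z) = 29.95 ⇒ lagging (phase φ = 64.8°).

PF = 0.4259 (lagging, φ = 64.8°)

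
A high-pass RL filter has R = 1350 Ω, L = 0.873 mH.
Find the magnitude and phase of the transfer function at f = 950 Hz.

Step 1 — Angular frequency: ω = 2π·950 = 5969 rad/s.
Step 2 — Transfer function: H(jω) = jωL/(R + jωL).
Step 3 — Numerator jωL = j·5.211; denominator R + jωL = 1350 + j5.211.
Step 4 — H = 1.49e-05 + j0.00386.
Step 5 — Magnitude: |H| = 0.00386 (-48.3 dB); phase: φ = 89.8°.

|H| = 0.00386 (-48.3 dB), φ = 89.8°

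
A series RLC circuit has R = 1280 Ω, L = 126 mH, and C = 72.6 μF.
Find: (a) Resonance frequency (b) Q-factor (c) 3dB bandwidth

Step 1 — Resonance: ω₀ = 1/√(LC) = 1/√(0.126·7.26e-05) = 330.6 rad/s.
Step 2 — f₀ = ω₀/(2π) = 52.62 Hz.
Step 3 — Series Q: Q = ω₀L/R = 330.6·0.126/1280 = 0.03255.
Step 4 — Bandwidth: Δω = ω₀/Q = 1.016e+04 rad/s; BW = Δω/(2π) = 1617 Hz.

(a) f₀ = 52.62 Hz  (b) Q = 0.03255  (c) BW = 1617 Hz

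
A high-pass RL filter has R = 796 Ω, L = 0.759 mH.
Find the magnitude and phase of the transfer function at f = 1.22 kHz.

Step 1 — Angular frequency: ω = 2π·1220 = 7665 rad/s.
Step 2 — Transfer function: H(jω) = jωL/(R + jωL).
Step 3 — Numerator jωL = j·5.818; denominator R + jωL = 796 + j5.818.
Step 4 — H = 5.342e-05 + j0.007309.
Step 5 — Magnitude: |H| = 0.007309 (-42.7 dB); phase: φ = 89.6°.

|H| = 0.007309 (-42.7 dB), φ = 89.6°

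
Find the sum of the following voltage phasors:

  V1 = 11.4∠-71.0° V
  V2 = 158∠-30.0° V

Step 1 — Convert each phasor to rectangular form:
  V1 = 11.4·(cos(-71.0°) + j·sin(-71.0°)) = 3.711 - j10.78 V
  V2 = 158·(cos(-30.0°) + j·sin(-30.0°)) = 136.8 - j79 V
Step 2 — Sum components: V_total = 140.5 - j89.78 V.
Step 3 — Convert to polar: |V_total| = 166.8 V, ∠V_total = -32.6°.

V_total = 166.8∠-32.6° V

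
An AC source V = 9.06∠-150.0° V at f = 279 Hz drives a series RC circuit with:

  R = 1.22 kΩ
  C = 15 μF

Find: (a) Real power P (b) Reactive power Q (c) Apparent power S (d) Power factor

Step 1 — Angular frequency: ω = 2π·f = 2π·279 = 1753 rad/s.
Step 2 — Component impedances:
  R: Z = R = 1220 Ω
  C: Z = 1/(jωC) = -j/(ω·C) = 0 - j38.03 Ω
Step 3 — Series combination: Z_total = R + C = 1220 - j38.03 Ω = 1221∠-1.8° Ω.
Step 4 — Source phasor: V = 9.06∠-150.0° V = -7.846 - j4.53 V.
Step 5 — Current: I = V / Z = -0.006309 - j0.00391 A = 0.007423∠-148.2° A.
Step 6 — Complex power: S = V·I* = 0.06722 - j0.002095 VA.
Step 7 — Real power: P = Re(S) = 0.06722 W.
Step 8 — Reactive power: Q = Im(S) = -0.002095 VAR.
Step 9 — Apparent power: |S| = 0.06725 VA.
Step 10 — Power factor: PF = P/|S| = 0.9995 (leading).

(a) P = 0.06722 W  (b) Q = -0.002095 VAR  (c) S = 0.06725 VA  (d) PF = 0.9995 (leading)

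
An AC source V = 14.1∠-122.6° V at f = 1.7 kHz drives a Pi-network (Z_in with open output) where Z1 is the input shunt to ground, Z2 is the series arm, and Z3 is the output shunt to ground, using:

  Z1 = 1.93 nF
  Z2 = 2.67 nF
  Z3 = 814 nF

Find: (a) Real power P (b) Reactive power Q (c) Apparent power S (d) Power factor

Step 1 — Angular frequency: ω = 2π·f = 2π·1700 = 1.068e+04 rad/s.
Step 2 — Component impedances:
  Z1: Z = 1/(jωC) = -j/(ω·C) = 0 - j4.851e+04 Ω
  Z2: Z = 1/(jωC) = -j/(ω·C) = 0 - j3.506e+04 Ω
  Z3: Z = 1/(jωC) = -j/(ω·C) = 0 - j115 Ω
Step 3 — With open output, the series arm Z2 and the output shunt Z3 appear in series to ground: Z2 + Z3 = 0 - j3.518e+04 Ω.
Step 4 — Parallel with input shunt Z1: Z_in = Z1 || (Z2 + Z3) = 0 - j2.039e+04 Ω = 2.039e+04∠-90.0° Ω.
Step 5 — Source phasor: V = 14.1∠-122.6° V = -7.597 - j11.88 V.
Step 6 — Current: I = V / Z = 0.0005825 - j0.0003726 A = 0.0006915∠-32.6° A.
Step 7 — Complex power: S = V·I* = 0 - j0.00975 VA.
Step 8 — Real power: P = Re(S) = 0 W.
Step 9 — Reactive power: Q = Im(S) = -0.00975 VAR.
Step 10 — Apparent power: |S| = 0.00975 VA.
Step 11 — Power factor: PF = P/|S| = 0 (leading).

(a) P = 0 W  (b) Q = -0.00975 VAR  (c) S = 0.00975 VA  (d) PF = 0 (leading)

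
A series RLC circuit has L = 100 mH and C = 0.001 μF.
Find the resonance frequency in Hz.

Step 1 — Resonance condition Im(Z)=0 gives ω₀ = 1/√(LC).
Step 2 — ω₀ = 1/√(0.1·1e-09) = 1e+05 rad/s.
Step 3 — f₀ = ω₀/(2π) = 1.592e+04 Hz.

f₀ = 1.592e+04 Hz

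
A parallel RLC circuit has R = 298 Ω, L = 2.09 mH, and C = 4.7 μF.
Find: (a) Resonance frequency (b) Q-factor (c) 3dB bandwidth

Step 1 — Resonance: ω₀ = 1/√(LC) = 1/√(0.00209·4.7e-06) = 1.009e+04 rad/s.
Step 2 — f₀ = ω₀/(2π) = 1606 Hz.
Step 3 — Parallel Q: Q = R/(ω₀L) = 298/(1.009e+04·0.00209) = 14.13.
Step 4 — Bandwidth: Δω = ω₀/Q = 714 rad/s; BW = Δω/(2π) = 113.6 Hz.

(a) f₀ = 1606 Hz  (b) Q = 14.13  (c) BW = 113.6 Hz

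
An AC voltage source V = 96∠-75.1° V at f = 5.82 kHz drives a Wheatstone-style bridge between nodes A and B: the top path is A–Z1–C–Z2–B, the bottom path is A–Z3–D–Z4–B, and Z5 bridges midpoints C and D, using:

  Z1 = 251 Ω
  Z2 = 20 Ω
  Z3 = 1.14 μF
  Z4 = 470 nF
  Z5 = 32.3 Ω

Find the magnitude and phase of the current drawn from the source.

Step 1 — Angular frequency: ω = 2π·f = 2π·5820 = 3.657e+04 rad/s.
Step 2 — Component impedances:
  Z1: Z = R = 251 Ω
  Z2: Z = R = 20 Ω
  Z3: Z = 1/(jωC) = -j/(ω·C) = 0 - j23.99 Ω
  Z4: Z = 1/(jωC) = -j/(ω·C) = 0 - j58.18 Ω
  Z5: Z = R = 32.3 Ω
Step 3 — Bridge requires nodal analysis (the Z5 bridge couples midpoints C and D, so the two paths cannot be reduced to a simple series/parallel combination). Setting node B to ground and injecting 1 A at node A, the 3-node admittance system at A, C, D solves to V_A = Z_AB = 32.9 - j44.28 Ω = 55.17∠-53.4° Ω.
Step 4 — Source phasor: V = 96∠-75.1° V = 24.68 - j92.77 V.
Step 5 — Ohm's law: I = V / Z_total = (24.68 - j92.77) / (32.9 - j44.28) = 1.617 - j0.6438 A.
Step 6 — Convert to polar: |I| = 1.74 A, ∠I = -21.7°.

I = 1.74∠-21.7° A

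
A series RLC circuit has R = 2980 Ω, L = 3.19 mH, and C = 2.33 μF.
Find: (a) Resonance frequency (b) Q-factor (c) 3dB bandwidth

Step 1 — Resonance: ω₀ = 1/√(LC) = 1/√(0.00319·2.33e-06) = 1.16e+04 rad/s.
Step 2 — f₀ = ω₀/(2π) = 1846 Hz.
Step 3 — Series Q: Q = ω₀L/R = 1.16e+04·0.00319/2980 = 0.01242.
Step 4 — Bandwidth: Δω = ω₀/Q = 9.342e+05 rad/s; BW = Δω/(2π) = 1.487e+05 Hz.

(a) f₀ = 1846 Hz  (b) Q = 0.01242  (c) BW = 1.487e+05 Hz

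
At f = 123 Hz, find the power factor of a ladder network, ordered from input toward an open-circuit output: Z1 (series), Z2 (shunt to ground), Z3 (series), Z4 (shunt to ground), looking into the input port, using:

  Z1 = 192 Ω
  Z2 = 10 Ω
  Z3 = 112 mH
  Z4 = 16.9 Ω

Step 1 — Angular frequency: ω = 2π·f = 2π·123 = 772.8 rad/s.
Step 2 — Component impedances:
  Z1: Z = R = 192 Ω
  Z2: Z = R = 10 Ω
  Z3: Z = jωL = j·772.8·0.112 = 0 + j86.56 Ω
  Z4: Z = R = 16.9 Ω
Step 3 — Ladder network (open output): work backward from the far end, alternating series and parallel combinations. Z_in = 201.7 + j1.054 Ω = 201.7∠0.3° Ω.
Step 4 — Power factor: PF = cos(φ) = Re(Z)/|Z| = 201.7/201.7 = 1.
Step 5 — Type: Im(Z) = 1.054 ⇒ lagging (phase φ = 0.3°).

PF = 1 (lagging, φ = 0.3°)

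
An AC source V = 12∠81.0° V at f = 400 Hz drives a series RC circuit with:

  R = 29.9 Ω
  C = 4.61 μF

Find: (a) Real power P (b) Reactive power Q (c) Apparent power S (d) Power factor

Step 1 — Angular frequency: ω = 2π·f = 2π·400 = 2513 rad/s.
Step 2 — Component impedances:
  R: Z = R = 29.9 Ω
  C: Z = 1/(jωC) = -j/(ω·C) = 0 - j86.31 Ω
Step 3 — Series combination: Z_total = R + C = 29.9 - j86.31 Ω = 91.34∠-70.9° Ω.
Step 4 — Source phasor: V = 12∠81.0° V = 1.877 + j11.85 V.
Step 5 — Current: I = V / Z = -0.1159 + j0.06189 A = 0.1314∠151.9° A.
Step 6 — Complex power: S = V·I* = 0.5161 - j1.49 VA.
Step 7 — Real power: P = Re(S) = 0.5161 W.
Step 8 — Reactive power: Q = Im(S) = -1.49 VAR.
Step 9 — Apparent power: |S| = 1.576 VA.
Step 10 — Power factor: PF = P/|S| = 0.3273 (leading).

(a) P = 0.5161 W  (b) Q = -1.49 VAR  (c) S = 1.576 VA  (d) PF = 0.3273 (leading)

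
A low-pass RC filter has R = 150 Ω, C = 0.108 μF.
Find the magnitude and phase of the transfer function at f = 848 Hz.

Step 1 — Angular frequency: ω = 2π·848 = 5328 rad/s.
Step 2 — Transfer function: H(jω) = 1/(1 + jωRC).
Step 3 — Denominator: 1 + jωRC = 1 + j·5328·150·1.08e-07 = 1 + j0.08632.
Step 4 — H = 0.9926 - j0.08568.
Step 5 — Magnitude: |H| = 0.9963 (-0.0 dB); phase: φ = -4.9°.

|H| = 0.9963 (-0.0 dB), φ = -4.9°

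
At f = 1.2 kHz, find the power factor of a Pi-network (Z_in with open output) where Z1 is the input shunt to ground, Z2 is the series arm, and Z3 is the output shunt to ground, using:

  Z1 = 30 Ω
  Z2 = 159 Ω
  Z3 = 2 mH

Step 1 — Angular frequency: ω = 2π·f = 2π·1200 = 7540 rad/s.
Step 2 — Component impedances:
  Z1: Z = R = 30 Ω
  Z2: Z = R = 159 Ω
  Z3: Z = jωL = j·7540·0.002 = 0 + j15.08 Ω
Step 3 — With open output, the series arm Z2 and the output shunt Z3 appear in series to ground: Z2 + Z3 = 159 + j15.08 Ω.
Step 4 — Parallel with input shunt Z1: Z_in = Z1 || (Z2 + Z3) = 25.27 + j0.3775 Ω = 25.27∠0.9° Ω.
Step 5 — Power factor: PF = cos(φ) = Re(Z)/|Z| = 25.268/25.271 = 0.9999.
Step 6 — Type: Im(Z) = 0.3775 ⇒ lagging (phase φ = 0.9°).

PF = 0.9999 (lagging, φ = 0.9°)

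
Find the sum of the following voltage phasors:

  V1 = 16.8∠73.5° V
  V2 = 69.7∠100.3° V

Step 1 — Convert each phasor to rectangular form:
  V1 = 16.8·(cos(73.5°) + j·sin(73.5°)) = 4.771 + j16.11 V
  V2 = 69.7·(cos(100.3°) + j·sin(100.3°)) = -12.46 + j68.58 V
Step 2 — Sum components: V_total = -7.691 + j84.68 V.
Step 3 — Convert to polar: |V_total| = 85.03 V, ∠V_total = 95.2°.

V_total = 85.03∠95.2° V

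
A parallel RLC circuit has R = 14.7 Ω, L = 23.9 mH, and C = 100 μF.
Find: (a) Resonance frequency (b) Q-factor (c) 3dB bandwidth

Step 1 — Resonance: ω₀ = 1/√(LC) = 1/√(0.0239·0.0001) = 646.8 rad/s.
Step 2 — f₀ = ω₀/(2π) = 102.9 Hz.
Step 3 — Parallel Q: Q = R/(ω₀L) = 14.7/(646.8·0.0239) = 0.9509.
Step 4 — Bandwidth: Δω = ω₀/Q = 680.3 rad/s; BW = Δω/(2π) = 108.3 Hz.

(a) f₀ = 102.9 Hz  (b) Q = 0.9509  (c) BW = 108.3 Hz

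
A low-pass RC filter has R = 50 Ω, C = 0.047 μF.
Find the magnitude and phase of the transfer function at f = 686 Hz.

Step 1 — Angular frequency: ω = 2π·686 = 4310 rad/s.
Step 2 — Transfer function: H(jω) = 1/(1 + jωRC).
Step 3 — Denominator: 1 + jωRC = 1 + j·4310·50·4.7e-08 = 1 + j0.01013.
Step 4 — H = 0.9999 - j0.01013.
Step 5 — Magnitude: |H| = 0.9999 (-0.0 dB); phase: φ = -0.6°.

|H| = 0.9999 (-0.0 dB), φ = -0.6°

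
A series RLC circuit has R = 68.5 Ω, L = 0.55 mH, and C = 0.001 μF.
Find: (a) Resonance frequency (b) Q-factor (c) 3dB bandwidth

Step 1 — Resonance: ω₀ = 1/√(LC) = 1/√(0.00055·1e-09) = 1.348e+06 rad/s.
Step 2 — f₀ = ω₀/(2π) = 2.146e+05 Hz.
Step 3 — Series Q: Q = ω₀L/R = 1.348e+06·0.00055/68.5 = 10.83.
Step 4 — Bandwidth: Δω = ω₀/Q = 1.245e+05 rad/s; BW = Δω/(2π) = 1.982e+04 Hz.

(a) f₀ = 2.146e+05 Hz  (b) Q = 10.83  (c) BW = 1.982e+04 Hz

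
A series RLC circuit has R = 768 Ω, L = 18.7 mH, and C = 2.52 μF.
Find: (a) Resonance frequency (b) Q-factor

Step 1 — Resonance condition Im(Z)=0 gives ω₀ = 1/√(LC).
Step 2 — ω₀ = 1/√(0.0187·2.52e-06) = 4607 rad/s.
Step 3 — f₀ = ω₀/(2π) = 733.2 Hz.
Step 4 — Series Q: Q = ω₀L/R = 4607·0.0187/768 = 0.1122.

(a) f₀ = 733.2 Hz  (b) Q = 0.1122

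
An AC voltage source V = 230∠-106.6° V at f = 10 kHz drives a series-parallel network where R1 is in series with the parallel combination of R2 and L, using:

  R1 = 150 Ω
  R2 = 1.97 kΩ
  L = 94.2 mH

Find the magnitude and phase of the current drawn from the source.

Step 1 — Angular frequency: ω = 2π·f = 2π·1e+04 = 6.283e+04 rad/s.
Step 2 — Component impedances:
  R1: Z = R = 150 Ω
  R2: Z = R = 1970 Ω
  L: Z = jωL = j·6.283e+04·0.0942 = 0 + j5919 Ω
Step 3 — Parallel branch: R2 || L = 1/(1/R2 + 1/L) = 1774 + j590.3 Ω.
Step 4 — Series with R1: Z_total = R1 + (R2 || L) = 1924 + j590.3 Ω = 2012∠17.1° Ω.
Step 5 — Source phasor: V = 230∠-106.6° V = -65.71 - j220.4 V.
Step 6 — Ohm's law: I = V / Z_total = (-65.71 - j220.4) / (1924 + j590.3) = -0.06336 - j0.09514 A.
Step 7 — Convert to polar: |I| = 0.1143 A, ∠I = -123.7°.

I = 0.1143∠-123.7° A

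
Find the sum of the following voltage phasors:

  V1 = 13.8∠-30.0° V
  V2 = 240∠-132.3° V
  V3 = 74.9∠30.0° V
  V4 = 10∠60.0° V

Step 1 — Convert each phasor to rectangular form:
  V1 = 13.8·(cos(-30.0°) + j·sin(-30.0°)) = 11.95 - j6.9 V
  V2 = 240·(cos(-132.3°) + j·sin(-132.3°)) = -161.5 - j177.5 V
  V3 = 74.9·(cos(30.0°) + j·sin(30.0°)) = 64.87 + j37.45 V
  V4 = 10·(cos(60.0°) + j·sin(60.0°)) = 5 + j8.66 V
Step 2 — Sum components: V_total = -79.71 - j138.3 V.
Step 3 — Convert to polar: |V_total| = 159.6 V, ∠V_total = -120.0°.

V_total = 159.6∠-120.0° V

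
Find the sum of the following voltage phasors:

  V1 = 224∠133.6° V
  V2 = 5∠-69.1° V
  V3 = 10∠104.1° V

Step 1 — Convert each phasor to rectangular form:
  V1 = 224·(cos(133.6°) + j·sin(133.6°)) = -154.5 + j162.2 V
  V2 = 5·(cos(-69.1°) + j·sin(-69.1°)) = 1.784 - j4.671 V
  V3 = 10·(cos(104.1°) + j·sin(104.1°)) = -2.436 + j9.699 V
Step 2 — Sum components: V_total = -155.1 + j167.2 V.
Step 3 — Convert to polar: |V_total| = 228.1 V, ∠V_total = 132.8°.

V_total = 228.1∠132.8° V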